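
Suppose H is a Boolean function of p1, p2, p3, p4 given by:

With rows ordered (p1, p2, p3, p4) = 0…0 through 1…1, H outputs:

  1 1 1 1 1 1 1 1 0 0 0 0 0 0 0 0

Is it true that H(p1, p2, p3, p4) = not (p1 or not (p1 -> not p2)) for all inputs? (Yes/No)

Yes

Test each input against both H and the formula:
  p1=0, p2=0, p3=0, p4=0: formula gives 1, H = 1 ✓
  p1=0, p2=0, p3=0, p4=1: formula gives 1, H = 1 ✓
  p1=0, p2=0, p3=1, p4=0: formula gives 1, H = 1 ✓
  p1=0, p2=0, p3=1, p4=1: formula gives 1, H = 1 ✓
  …and likewise for the remaining 12 rows.
No disagreement on any input; they are logically equivalent.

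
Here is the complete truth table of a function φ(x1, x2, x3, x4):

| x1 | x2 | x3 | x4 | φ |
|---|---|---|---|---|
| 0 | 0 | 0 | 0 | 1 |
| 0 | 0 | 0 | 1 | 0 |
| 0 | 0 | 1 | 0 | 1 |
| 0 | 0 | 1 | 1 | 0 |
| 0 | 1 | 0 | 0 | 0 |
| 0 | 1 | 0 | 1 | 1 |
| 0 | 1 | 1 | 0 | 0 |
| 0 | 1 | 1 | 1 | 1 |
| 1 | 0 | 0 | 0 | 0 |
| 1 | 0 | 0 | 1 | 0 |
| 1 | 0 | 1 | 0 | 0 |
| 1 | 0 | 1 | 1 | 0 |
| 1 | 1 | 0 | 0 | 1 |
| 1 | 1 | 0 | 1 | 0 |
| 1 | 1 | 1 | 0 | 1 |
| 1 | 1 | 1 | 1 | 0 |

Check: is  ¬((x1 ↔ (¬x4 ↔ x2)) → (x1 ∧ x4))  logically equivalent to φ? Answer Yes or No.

Check the formula against φ row by row:
  x1=0, x2=0, x3=0, x4=0: formula gives 1, φ = 1 ✓
  x1=0, x2=0, x3=0, x4=1: formula gives 0, φ = 0 ✓
  x1=0, x2=0, x3=1, x4=0: formula gives 1, φ = 1 ✓
  x1=0, x2=0, x3=1, x4=1: formula gives 0, φ = 0 ✓
  … (the remaining 12 rows also agree.)
Every row agrees, so the formula is equivalent.

Yes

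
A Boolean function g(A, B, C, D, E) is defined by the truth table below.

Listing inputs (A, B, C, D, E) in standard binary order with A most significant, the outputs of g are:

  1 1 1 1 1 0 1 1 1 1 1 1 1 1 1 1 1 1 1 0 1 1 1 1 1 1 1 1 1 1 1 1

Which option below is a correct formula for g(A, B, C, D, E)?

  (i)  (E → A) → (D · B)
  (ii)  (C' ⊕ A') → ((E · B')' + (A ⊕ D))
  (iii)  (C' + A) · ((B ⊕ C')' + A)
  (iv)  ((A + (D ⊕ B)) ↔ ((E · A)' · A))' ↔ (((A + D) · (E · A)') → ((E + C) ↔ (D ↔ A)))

ii

(i) disagrees with g on (0,0,0,0,0) (formula → 0, table → 1); rule it out.
(iii) disagrees with g on (0,0,0,0,0) (formula → 0, table → 1); rule it out.
(iv) disagrees with g on (0,0,0,0,0) (formula → 0, table → 1); rule it out.
(ii) is the remaining candidate, and it agrees with g on all 32 inputs.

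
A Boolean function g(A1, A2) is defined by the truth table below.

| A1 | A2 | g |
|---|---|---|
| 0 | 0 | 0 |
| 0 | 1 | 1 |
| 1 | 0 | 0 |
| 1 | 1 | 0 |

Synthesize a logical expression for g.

1 only at (0,1): NOT A1 AND A2.

g(A1, A2) = ¬A1 ∧ A2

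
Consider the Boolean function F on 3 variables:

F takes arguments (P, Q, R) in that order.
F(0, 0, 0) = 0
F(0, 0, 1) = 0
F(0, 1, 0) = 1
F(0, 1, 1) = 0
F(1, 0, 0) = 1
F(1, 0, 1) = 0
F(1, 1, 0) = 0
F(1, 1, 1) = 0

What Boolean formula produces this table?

The 1-rows are (0,1,0), (1,0,0). Each contributes one minterm — ¬P·Q·¬R; P·¬Q·¬R — and their disjunction is a sum-of-products form of F.

F(P, Q, R) = ((NOT P AND Q) AND NOT R) OR ((P AND NOT Q) AND NOT R)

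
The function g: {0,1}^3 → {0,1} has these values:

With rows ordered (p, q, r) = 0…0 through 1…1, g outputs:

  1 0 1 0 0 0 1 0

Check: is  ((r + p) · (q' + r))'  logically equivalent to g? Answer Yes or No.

Yes

Test each input against both g and the formula:
  p=0, q=0, r=0: formula gives 1, g = 1 ✓
  p=0, q=0, r=1: formula gives 0, g = 0 ✓
  p=0, q=1, r=0: formula gives 1, g = 1 ✓
  p=0, q=1, r=1: formula gives 0, g = 0 ✓
  p=1, q=0, r=0: formula gives 0, g = 0 ✓
  …and likewise for the remaining 3 rows.
No disagreement on any input; they are logically equivalent.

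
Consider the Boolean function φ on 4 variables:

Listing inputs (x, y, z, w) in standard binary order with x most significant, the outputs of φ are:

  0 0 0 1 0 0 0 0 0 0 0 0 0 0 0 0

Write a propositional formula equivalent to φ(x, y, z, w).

φ(x, y, z, w) = ((x' · y') · z) · w

Only row (0,0,1,1) gives 1. That row's minterm ¬x·¬y·z·w is φ directly.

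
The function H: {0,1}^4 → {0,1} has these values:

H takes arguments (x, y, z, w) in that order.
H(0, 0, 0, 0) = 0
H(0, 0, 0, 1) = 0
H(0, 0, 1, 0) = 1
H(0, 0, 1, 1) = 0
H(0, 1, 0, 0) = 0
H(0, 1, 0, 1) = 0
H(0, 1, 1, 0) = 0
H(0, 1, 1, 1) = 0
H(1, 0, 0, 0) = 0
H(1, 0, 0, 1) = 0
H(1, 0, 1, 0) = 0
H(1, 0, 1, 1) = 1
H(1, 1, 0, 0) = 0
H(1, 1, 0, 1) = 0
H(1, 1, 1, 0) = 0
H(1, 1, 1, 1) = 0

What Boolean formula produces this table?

H(x, y, z, w) = (((x' · y') · z) · w') + (((x · y') · z) · w)

H=1 on 2 inputs: (0,0,1,0), (1,0,1,1). Reading each as a conjunction of literals (¬x·¬y·z·¬w, x·¬y·z·w) and taking the OR gives the canonical DNF.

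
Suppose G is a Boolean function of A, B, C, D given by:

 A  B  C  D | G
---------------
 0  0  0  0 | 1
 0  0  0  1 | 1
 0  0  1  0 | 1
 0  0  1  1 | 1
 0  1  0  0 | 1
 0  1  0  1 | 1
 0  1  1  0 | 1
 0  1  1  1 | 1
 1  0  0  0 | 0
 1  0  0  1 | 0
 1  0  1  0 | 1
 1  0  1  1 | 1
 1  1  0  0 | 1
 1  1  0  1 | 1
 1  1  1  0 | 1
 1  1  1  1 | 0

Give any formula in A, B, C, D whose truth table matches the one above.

G(A, B, C, D) = NOT (((((A AND NOT B) AND NOT C) AND NOT D) OR (((A AND NOT B) AND NOT C) AND D)) OR (((A AND B) AND C) AND D))

The 0-rows are (1,0,0,0), (1,0,0,1), (1,1,1,1). Take each as a conjunction (A·¬B·¬C·¬D, A·¬B·¬C·D, A·B·C·D), form their disjunction, and complement — that gives a formula that is 1 everywhere G is.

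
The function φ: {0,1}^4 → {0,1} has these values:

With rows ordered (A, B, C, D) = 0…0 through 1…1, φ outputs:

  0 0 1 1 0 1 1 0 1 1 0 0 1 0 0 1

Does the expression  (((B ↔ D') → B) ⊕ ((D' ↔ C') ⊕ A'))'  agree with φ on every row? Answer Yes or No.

Check the formula against φ row by row:
  A=0, B=0, C=0, D=0: formula gives 0, φ = 0 ✓
  A=0, B=0, C=0, D=1: formula gives 0, φ = 0 ✓
  A=0, B=0, C=1, D=0: formula gives 1, φ = 1 ✓
  A=0, B=0, C=1, D=1: formula gives 1, φ = 1 ✓
  … (the remaining 12 rows also agree.)
Every row agrees, so the formula is equivalent.

Yes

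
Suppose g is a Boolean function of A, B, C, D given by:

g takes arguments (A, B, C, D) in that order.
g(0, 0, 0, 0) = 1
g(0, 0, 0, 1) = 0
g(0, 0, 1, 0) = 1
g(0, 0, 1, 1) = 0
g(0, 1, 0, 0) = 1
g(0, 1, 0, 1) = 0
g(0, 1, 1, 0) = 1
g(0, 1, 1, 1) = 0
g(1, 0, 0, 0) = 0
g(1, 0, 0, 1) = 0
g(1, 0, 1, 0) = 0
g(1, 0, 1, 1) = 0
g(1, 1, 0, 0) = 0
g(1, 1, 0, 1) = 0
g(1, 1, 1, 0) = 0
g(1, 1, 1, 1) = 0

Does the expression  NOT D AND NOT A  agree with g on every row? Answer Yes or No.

Test each input against both g and the formula:
  A=0, B=0, C=0, D=0: formula gives 1, g = 1 ✓
  A=0, B=0, C=0, D=1: formula gives 0, g = 0 ✓
  A=0, B=0, C=1, D=0: formula gives 1, g = 1 ✓
  A=0, B=0, C=1, D=1: formula gives 0, g = 0 ✓
  … (the remaining 12 rows also agree.)
All 16 rows match — the expression computes g exactly.

Yes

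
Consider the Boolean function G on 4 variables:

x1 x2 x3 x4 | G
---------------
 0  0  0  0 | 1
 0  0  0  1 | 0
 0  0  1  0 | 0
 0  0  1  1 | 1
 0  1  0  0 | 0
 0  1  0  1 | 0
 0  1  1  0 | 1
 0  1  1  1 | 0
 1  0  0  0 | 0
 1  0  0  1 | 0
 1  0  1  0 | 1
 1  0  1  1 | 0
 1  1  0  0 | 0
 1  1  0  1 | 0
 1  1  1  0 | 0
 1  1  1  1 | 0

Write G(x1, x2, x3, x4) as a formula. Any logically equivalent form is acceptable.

G(x1, x2, x3, x4) = (((((x1' · x2') · x3') · x4') + (((x1' · x2') · x3) · x4)) + (((x1' · x2) · x3) · x4')) + (((x1 · x2') · x3) · x4')

G=1 on 4 inputs: (0,0,0,0), (0,0,1,1), (0,1,1,0), (1,0,1,0). Reading each as a conjunction of literals (¬x1·¬x2·¬x3·¬x4, ¬x1·¬x2·x3·x4, ¬x1·x2·x3·¬x4, x1·¬x2·x3·¬x4) and taking the OR gives the canonical DNF.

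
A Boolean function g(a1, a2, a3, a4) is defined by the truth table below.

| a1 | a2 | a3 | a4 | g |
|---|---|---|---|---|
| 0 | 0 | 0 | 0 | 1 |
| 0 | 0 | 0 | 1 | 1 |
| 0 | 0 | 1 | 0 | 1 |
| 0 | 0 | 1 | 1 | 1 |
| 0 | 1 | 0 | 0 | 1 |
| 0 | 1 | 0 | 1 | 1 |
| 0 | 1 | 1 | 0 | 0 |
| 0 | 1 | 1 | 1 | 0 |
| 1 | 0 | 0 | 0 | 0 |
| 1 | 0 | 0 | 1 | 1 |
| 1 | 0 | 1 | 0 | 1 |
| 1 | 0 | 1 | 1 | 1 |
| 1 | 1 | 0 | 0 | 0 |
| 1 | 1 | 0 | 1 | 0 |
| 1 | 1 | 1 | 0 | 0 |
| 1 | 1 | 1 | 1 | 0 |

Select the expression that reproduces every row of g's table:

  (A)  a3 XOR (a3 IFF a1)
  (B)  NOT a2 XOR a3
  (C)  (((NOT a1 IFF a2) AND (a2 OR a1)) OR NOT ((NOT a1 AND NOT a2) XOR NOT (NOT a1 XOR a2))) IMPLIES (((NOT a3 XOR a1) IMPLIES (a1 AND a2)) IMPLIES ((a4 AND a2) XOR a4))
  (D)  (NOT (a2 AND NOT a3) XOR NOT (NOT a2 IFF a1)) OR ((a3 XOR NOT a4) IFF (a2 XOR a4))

(A): at (0,1,1,0) it gives 1, but g = 0 — eliminated.
(B): at (0,0,1,0) it gives 0, but g = 1 — eliminated.
(D): at (0,0,0,0) it gives 0, but g = 1 — eliminated.
That leaves (C). Evaluating it on every row reproduces the table of g exactly.

C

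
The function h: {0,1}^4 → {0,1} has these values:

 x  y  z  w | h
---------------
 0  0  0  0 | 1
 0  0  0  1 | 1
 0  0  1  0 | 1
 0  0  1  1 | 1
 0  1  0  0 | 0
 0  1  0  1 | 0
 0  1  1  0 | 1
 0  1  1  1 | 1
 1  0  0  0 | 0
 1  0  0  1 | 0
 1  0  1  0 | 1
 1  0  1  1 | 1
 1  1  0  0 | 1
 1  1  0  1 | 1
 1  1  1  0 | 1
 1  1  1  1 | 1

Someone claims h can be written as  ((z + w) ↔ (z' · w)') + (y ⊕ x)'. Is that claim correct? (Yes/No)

Test each input against both h and the formula:
  x=0, y=0, z=0, w=0: formula gives 1, h = 1 ✓
  x=0, y=0, z=0, w=1: formula gives 1, h = 1 ✓
  x=0, y=0, z=1, w=0: formula gives 1, h = 1 ✓
  x=0, y=0, z=1, w=1: formula gives 1, h = 1 ✓
  … (the remaining 12 rows also agree.)
Every row agrees, so the formula is equivalent.

Yes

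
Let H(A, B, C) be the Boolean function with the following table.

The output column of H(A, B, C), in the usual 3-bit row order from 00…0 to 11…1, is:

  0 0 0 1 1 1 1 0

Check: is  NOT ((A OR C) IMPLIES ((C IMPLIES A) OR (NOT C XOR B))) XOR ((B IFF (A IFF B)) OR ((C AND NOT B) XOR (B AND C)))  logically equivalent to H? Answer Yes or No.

No

Check the formula against H row by row:
  A=0, B=0, C=0: formula gives 0, H = 0 ✓
  A=0, B=0, C=1: formula gives 0, H = 0 ✓
  A=0, B=1, C=0: formula gives 0, H = 0 ✓
  A=0, B=1, C=1: formula gives 1, H = 1 ✓
  A=1, B=0, C=0: formula gives 1, H = 1 ✓
  …
  A=1, B=1, C=1: formula gives 1, but H = 0 ✗
A single disagreement suffices: at (1,1,1) they differ, so the formula does not compute H.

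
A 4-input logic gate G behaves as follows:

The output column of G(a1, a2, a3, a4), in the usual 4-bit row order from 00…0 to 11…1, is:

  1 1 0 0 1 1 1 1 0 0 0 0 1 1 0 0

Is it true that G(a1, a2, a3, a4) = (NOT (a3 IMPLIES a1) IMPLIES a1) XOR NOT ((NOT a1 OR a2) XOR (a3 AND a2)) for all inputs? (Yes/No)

Yes

Check the formula against G row by row:
  a1=0, a2=0, a3=0, a4=0: formula gives 1, G = 1 ✓
  a1=0, a2=0, a3=0, a4=1: formula gives 1, G = 1 ✓
  a1=0, a2=0, a3=1, a4=0: formula gives 0, G = 0 ✓
  a1=0, a2=0, a3=1, a4=1: formula gives 0, G = 0 ✓
  …and likewise for the remaining 12 rows.
All 16 rows match — the expression computes G exactly.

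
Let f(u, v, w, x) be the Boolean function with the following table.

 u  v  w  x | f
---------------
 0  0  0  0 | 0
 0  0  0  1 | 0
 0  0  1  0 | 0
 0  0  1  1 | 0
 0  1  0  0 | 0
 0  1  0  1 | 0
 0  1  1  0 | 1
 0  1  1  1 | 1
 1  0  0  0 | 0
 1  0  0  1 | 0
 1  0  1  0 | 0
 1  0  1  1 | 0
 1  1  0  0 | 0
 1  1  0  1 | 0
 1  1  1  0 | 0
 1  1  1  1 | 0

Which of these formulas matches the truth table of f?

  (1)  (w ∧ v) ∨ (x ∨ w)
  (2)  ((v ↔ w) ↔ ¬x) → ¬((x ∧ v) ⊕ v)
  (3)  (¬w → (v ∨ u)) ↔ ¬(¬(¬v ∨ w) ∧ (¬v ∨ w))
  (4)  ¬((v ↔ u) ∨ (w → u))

(1) disagrees with f on (0,0,0,1) (formula → 1, table → 0); rule it out.
(2) disagrees with f on (0,0,0,0) (formula → 1, table → 0); rule it out.
(3) disagrees with f on (0,0,1,0) (formula → 1, table → 0); rule it out.
That leaves (4). Evaluating it on every row reproduces the table of f exactly.

4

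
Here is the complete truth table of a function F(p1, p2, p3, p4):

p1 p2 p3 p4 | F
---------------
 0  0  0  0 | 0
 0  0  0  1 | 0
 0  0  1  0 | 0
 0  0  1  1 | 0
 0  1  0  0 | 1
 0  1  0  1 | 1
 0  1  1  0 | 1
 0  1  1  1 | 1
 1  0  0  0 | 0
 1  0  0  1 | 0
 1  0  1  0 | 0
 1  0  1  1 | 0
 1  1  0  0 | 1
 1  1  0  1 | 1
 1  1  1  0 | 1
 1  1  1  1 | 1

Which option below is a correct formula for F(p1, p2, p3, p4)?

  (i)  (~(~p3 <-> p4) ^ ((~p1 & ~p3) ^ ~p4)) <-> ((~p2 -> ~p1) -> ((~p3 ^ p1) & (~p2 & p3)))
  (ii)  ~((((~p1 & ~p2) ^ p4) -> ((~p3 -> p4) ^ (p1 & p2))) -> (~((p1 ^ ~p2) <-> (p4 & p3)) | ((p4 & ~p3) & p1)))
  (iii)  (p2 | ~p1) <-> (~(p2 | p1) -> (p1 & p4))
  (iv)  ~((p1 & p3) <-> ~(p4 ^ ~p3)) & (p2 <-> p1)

(i) disagrees with F on (0,1,0,0) (formula → 0, table → 1); rule it out.
(ii) disagrees with F on (0,0,1,1) (formula → 1, table → 0); rule it out.
(iv) disagrees with F on (0,0,0,1) (formula → 1, table → 0); rule it out.
That leaves (iii). Evaluating it on every row reproduces the table of F exactly.

iii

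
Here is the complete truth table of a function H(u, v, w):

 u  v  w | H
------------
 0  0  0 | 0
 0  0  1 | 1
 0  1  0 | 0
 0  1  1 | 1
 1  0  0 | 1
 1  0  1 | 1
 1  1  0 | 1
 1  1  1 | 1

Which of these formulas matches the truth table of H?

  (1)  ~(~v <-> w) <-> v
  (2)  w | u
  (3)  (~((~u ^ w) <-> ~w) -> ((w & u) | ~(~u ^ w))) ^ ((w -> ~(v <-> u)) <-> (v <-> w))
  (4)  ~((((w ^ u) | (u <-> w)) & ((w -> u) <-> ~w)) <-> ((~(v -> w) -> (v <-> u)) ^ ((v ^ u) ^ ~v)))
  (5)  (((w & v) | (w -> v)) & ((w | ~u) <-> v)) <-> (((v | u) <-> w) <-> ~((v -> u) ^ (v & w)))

(1) fails at (1,0,0): the formula yields 0, H is 1.
(3) fails at (0,0,1): the formula yields 0, H is 1.
(4) fails at (0,0,0): the formula yields 1, H is 0.
(5) fails at (0,0,0): the formula yields 1, H is 0.
(2) is the remaining candidate, and it agrees with H on all 8 inputs.

2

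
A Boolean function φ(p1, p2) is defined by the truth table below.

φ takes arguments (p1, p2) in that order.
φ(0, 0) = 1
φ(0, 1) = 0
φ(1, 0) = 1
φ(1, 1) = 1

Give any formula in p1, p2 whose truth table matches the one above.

φ(p1, p2) = ¬(¬p1 ∧ p2)

Only row (0,1) gives 0. So φ is 1 everywhere except there — the complement of the minterm ¬p1·p2.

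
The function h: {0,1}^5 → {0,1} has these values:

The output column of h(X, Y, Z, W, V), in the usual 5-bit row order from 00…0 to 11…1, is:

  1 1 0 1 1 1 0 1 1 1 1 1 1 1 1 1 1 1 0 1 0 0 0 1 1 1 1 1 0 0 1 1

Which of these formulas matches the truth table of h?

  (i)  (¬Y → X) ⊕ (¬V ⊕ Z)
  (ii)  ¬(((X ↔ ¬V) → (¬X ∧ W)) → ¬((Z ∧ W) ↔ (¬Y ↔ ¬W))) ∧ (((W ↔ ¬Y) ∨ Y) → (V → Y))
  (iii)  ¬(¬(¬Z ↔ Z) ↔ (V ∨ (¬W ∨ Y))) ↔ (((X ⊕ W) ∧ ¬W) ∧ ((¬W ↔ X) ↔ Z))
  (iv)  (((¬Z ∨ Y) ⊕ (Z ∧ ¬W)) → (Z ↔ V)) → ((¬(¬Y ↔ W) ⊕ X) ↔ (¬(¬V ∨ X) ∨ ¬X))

iii

(i): at (0,0,0,0,1) it gives 0, but h = 1 — eliminated.
(ii): at (0,0,0,0,0) it gives 0, but h = 1 — eliminated.
(iv): at (0,0,1,1,1) it gives 0, but h = 1 — eliminated.
(iii) is the remaining candidate, and it agrees with h on all 32 inputs.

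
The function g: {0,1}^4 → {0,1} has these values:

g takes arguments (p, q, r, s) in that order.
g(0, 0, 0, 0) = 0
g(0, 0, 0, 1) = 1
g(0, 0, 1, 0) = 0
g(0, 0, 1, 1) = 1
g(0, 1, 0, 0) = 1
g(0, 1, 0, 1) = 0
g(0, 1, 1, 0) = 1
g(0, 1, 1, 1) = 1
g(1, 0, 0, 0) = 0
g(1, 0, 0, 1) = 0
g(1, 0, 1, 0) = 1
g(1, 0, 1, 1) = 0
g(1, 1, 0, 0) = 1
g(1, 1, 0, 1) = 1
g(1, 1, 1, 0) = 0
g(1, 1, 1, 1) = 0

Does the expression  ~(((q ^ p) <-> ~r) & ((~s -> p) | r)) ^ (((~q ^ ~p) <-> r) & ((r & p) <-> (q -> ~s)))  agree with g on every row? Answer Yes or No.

Evaluate ~(((q ^ p) <-> ~r) & ((~s -> p) | r)) ^ (((~q ^ ~p) <-> r) & ((r & p) <-> (q -> ~s))) on each row and compare to g:
  p=0, q=0, r=0, s=0: formula gives 1, but g = 0 ✗
Row (0,0,0,0) is a counterexample, so the formula is not equivalent to g.

No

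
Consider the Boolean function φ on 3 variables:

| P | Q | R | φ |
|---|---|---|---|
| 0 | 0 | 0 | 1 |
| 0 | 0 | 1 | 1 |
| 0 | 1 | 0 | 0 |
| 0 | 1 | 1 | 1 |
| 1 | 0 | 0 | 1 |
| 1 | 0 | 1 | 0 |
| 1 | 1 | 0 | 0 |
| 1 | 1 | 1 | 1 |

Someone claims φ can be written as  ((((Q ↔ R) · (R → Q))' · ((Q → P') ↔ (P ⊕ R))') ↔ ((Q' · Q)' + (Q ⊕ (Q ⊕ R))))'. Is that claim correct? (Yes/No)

Test each input against both φ and the formula:
  P=0, Q=0, R=0: formula gives 1, φ = 1 ✓
  P=0, Q=0, R=1: formula gives 1, φ = 1 ✓
  P=0, Q=1, R=0: formula gives 0, φ = 0 ✓
  P=0, Q=1, R=1: formula gives 1, φ = 1 ✓
  P=1, Q=0, R=0: formula gives 1, φ = 1 ✓
  … (the remaining 3 rows also agree.)
Every row agrees, so the formula is equivalent.

Yes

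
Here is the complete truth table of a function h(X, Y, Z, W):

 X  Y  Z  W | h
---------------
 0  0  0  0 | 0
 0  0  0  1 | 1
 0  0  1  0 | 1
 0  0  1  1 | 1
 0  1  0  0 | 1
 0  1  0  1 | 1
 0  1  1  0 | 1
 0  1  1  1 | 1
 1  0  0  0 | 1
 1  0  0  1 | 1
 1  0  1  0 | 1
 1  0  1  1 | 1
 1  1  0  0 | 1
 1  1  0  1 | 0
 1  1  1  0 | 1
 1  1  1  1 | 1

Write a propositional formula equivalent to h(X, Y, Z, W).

h is 0 on only 2 rows — (0,0,0,0), (1,1,0,1). Writing each as a minterm (¬X·¬Y·¬Z·¬W, X·Y·¬Z·W) and OR-ing them characterizes exactly where h=0, so h is the negation of that disjunction.

h(X, Y, Z, W) = not ((((not X and not Y) and not Z) and not W) or (((X and Y) and not Z) and W))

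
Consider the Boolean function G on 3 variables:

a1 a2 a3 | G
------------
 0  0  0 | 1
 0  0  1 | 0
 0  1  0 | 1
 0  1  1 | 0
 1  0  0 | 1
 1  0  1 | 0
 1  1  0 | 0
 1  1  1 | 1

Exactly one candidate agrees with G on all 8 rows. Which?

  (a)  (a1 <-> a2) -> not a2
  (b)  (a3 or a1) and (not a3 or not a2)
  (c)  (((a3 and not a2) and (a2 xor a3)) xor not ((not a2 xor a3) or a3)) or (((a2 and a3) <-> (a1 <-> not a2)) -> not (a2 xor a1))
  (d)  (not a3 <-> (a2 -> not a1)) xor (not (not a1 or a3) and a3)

(a) fails at (0,0,1): the formula yields 1, G is 0.
(b) fails at (0,0,0): the formula yields 0, G is 1.
(c) fails at (0,0,1): the formula yields 1, G is 0.
(d) is the remaining candidate, and it agrees with G on all 8 inputs.

d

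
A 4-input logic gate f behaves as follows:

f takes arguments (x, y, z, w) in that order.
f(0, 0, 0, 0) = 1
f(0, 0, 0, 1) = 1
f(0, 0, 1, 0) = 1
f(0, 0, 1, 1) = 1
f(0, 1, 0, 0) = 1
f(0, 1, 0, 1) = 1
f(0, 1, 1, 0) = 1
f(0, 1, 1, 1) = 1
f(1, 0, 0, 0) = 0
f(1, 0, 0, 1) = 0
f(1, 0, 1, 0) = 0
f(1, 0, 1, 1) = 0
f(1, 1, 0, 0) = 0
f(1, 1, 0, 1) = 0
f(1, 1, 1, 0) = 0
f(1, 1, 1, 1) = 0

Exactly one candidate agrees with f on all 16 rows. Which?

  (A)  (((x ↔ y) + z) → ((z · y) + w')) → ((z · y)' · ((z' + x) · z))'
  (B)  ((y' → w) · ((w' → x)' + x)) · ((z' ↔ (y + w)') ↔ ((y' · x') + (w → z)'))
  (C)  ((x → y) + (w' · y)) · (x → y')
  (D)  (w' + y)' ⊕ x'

C

(A): at (1,0,0,0) it gives 1, but f = 0 — eliminated.
(B): at (0,0,0,0) it gives 0, but f = 1 — eliminated.
(D): at (0,0,0,1) it gives 0, but f = 1 — eliminated.
(C) is the remaining candidate, and it agrees with f on all 16 inputs.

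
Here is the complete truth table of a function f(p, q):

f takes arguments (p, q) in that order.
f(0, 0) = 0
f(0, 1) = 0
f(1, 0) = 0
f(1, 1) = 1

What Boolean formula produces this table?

The output is 1 only when every input is 1 — the AND of all inputs.

f(p, q) = p and q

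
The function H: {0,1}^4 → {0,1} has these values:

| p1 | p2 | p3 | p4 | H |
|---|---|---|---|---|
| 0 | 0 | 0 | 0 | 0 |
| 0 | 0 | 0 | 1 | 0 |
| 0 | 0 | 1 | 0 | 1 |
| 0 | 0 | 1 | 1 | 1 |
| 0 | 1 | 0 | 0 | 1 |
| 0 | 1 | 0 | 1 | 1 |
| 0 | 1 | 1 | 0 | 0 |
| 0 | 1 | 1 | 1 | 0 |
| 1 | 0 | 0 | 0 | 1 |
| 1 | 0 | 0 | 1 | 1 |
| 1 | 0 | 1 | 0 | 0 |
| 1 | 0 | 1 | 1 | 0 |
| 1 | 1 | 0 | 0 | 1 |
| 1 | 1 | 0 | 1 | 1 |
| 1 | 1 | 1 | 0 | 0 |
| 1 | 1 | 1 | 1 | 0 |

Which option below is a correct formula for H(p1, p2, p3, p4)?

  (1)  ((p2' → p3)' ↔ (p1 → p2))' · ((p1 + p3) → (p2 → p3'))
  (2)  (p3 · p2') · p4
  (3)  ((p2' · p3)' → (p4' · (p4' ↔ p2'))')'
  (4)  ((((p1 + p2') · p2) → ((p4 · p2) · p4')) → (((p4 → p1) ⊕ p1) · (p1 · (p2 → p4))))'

(2) fails at (0,0,1,0): the formula yields 0, H is 1.
(3) fails at (0,0,0,0): the formula yields 1, H is 0.
(4) fails at (0,0,0,0): the formula yields 1, H is 0.
(1) is the remaining candidate, and it agrees with H on all 16 inputs.

1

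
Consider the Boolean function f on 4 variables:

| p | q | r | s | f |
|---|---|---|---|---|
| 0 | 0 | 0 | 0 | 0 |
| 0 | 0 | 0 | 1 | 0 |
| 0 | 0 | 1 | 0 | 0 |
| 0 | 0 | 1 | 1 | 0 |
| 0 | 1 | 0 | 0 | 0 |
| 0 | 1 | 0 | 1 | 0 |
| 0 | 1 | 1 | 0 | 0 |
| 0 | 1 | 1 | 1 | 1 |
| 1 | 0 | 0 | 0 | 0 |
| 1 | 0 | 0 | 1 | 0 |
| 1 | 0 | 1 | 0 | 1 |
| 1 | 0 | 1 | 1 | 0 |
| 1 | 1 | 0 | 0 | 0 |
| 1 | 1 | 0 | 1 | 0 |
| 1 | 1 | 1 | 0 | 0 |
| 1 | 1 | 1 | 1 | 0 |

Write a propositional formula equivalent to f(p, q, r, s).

f(p, q, r, s) = (((~p & q) & r) & s) | (((p & ~q) & r) & ~s)

Collect the rows where f=1 — (0,1,1,1), (1,0,1,0) — and write one minterm per row: ¬p·q·r·s, p·¬q·r·¬s. Their union (logical OR) reproduces the table exactly.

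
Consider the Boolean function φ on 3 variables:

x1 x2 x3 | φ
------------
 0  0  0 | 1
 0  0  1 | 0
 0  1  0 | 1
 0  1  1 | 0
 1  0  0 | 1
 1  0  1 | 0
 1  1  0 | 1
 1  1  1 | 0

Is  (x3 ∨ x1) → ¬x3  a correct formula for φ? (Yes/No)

Yes

Check the formula against φ row by row:
  x1=0, x2=0, x3=0: formula gives 1, φ = 1 ✓
  x1=0, x2=0, x3=1: formula gives 0, φ = 0 ✓
  x1=0, x2=1, x3=0: formula gives 1, φ = 1 ✓
  x1=0, x2=1, x3=1: formula gives 0, φ = 0 ✓
  x1=1, x2=0, x3=0: formula gives 1, φ = 1 ✓
  …and likewise for the remaining 3 rows.
All 8 rows match — the expression computes φ exactly.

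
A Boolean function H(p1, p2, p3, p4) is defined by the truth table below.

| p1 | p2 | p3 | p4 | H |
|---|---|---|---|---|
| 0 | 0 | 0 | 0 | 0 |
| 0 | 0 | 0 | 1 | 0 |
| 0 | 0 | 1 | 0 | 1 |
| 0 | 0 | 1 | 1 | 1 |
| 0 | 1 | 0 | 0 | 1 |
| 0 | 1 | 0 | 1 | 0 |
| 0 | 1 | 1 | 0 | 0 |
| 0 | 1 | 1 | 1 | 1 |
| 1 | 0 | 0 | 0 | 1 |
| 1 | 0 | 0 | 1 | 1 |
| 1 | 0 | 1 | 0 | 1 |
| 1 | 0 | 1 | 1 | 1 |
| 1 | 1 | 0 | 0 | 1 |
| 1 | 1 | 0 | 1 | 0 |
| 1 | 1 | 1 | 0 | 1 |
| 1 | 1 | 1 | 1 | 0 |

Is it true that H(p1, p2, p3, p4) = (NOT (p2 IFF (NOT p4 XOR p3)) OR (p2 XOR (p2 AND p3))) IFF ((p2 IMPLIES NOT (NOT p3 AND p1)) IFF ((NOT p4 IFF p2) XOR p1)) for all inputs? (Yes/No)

No

Test each input against both H and the formula:
  p1=0, p2=0, p3=0, p4=0: formula gives 0, H = 0 ✓
  p1=0, p2=0, p3=0, p4=1: formula gives 0, H = 0 ✓
  p1=0, p2=0, p3=1, p4=0: formula gives 1, H = 1 ✓
  p1=0, p2=0, p3=1, p4=1: formula gives 1, H = 1 ✓
  …
  p1=0, p2=1, p3=1, p4=0: formula gives 1, but H = 0 ✗
A single disagreement suffices: at (0,1,1,0) they differ, so the formula does not compute H.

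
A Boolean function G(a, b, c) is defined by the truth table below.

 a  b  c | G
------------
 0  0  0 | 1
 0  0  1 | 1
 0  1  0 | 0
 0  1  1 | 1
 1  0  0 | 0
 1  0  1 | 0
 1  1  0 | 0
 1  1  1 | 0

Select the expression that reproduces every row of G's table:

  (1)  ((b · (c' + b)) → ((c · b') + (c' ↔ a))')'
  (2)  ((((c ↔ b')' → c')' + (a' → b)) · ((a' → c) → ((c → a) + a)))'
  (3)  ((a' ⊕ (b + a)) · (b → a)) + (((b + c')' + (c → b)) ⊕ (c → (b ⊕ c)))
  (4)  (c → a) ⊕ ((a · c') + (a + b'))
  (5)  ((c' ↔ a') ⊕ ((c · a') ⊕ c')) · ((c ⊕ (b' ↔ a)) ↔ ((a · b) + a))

2

(1): at (0,0,0) it gives 0, but G = 1 — eliminated.
(3): at (1,0,0) it gives 1, but G = 0 — eliminated.
(4): at (0,0,0) it gives 0, but G = 1 — eliminated.
(5): at (0,0,0) it gives 0, but G = 1 — eliminated.
(2) is the remaining candidate, and it agrees with G on all 8 inputs.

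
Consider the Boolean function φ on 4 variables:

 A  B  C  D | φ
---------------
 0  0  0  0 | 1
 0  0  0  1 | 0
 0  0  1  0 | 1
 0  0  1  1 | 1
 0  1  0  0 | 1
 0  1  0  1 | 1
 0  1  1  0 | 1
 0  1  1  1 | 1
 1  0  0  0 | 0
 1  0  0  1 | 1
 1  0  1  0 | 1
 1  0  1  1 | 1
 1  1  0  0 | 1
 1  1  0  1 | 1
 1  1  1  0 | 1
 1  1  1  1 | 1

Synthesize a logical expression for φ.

φ(A, B, C, D) = ¬((((¬A ∧ ¬B) ∧ ¬C) ∧ D) ∨ (((A ∧ ¬B) ∧ ¬C) ∧ ¬D))

The 0-rows are (0,0,0,1), (1,0,0,0). Take each as a conjunction (¬A·¬B·¬C·D, A·¬B·¬C·¬D), form their disjunction, and complement — that gives a formula that is 1 everywhere φ is.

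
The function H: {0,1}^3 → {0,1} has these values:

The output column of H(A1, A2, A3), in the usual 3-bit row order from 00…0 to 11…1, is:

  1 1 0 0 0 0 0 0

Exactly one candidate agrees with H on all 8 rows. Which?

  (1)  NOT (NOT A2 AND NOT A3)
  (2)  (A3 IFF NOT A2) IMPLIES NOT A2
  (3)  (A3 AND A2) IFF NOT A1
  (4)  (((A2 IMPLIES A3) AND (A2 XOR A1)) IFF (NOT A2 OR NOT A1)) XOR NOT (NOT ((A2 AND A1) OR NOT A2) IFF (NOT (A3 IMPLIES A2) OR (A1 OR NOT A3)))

(1) disagrees with H on (0,0,0) (formula → 0, table → 1); rule it out.
(2) disagrees with H on (0,1,1) (formula → 1, table → 0); rule it out.
(3) disagrees with H on (0,0,0) (formula → 0, table → 1); rule it out.
That leaves (4). Evaluating it on every row reproduces the table of H exactly.

4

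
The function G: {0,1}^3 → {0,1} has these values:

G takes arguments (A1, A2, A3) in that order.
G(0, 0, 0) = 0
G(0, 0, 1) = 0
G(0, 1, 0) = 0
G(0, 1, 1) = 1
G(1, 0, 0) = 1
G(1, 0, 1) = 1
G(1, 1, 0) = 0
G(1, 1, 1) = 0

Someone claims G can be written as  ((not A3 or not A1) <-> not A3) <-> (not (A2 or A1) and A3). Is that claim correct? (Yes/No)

No

Evaluate ((not A3 or not A1) <-> not A3) <-> (not (A2 or A1) and A3) on each row and compare to G:
  A1=0, A2=0, A3=0: formula gives 0, G = 0 ✓
  A1=0, A2=0, A3=1: formula gives 0, G = 0 ✓
  A1=0, A2=1, A3=0: formula gives 0, G = 0 ✓
  A1=0, A2=1, A3=1: formula gives 1, G = 1 ✓
  A1=1, A2=0, A3=0: formula gives 0, but G = 1 ✗
Row (1,0,0) is a counterexample, so the formula is not equivalent to G.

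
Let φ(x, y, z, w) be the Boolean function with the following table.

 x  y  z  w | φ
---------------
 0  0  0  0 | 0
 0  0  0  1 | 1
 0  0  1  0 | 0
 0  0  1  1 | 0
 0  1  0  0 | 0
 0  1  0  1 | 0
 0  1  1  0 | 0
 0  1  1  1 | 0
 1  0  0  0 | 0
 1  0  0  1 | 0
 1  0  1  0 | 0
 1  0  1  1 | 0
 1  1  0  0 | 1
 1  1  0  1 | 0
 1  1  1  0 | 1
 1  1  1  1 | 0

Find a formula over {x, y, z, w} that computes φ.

Collect the rows where φ=1 — (0,0,0,1), (1,1,0,0), (1,1,1,0) — and write one minterm per row: ¬x·¬y·¬z·w, x·y·¬z·¬w, x·y·z·¬w. Their union (logical OR) reproduces the table exactly.

φ(x, y, z, w) = ((((¬x ∧ ¬y) ∧ ¬z) ∧ w) ∨ (((x ∧ y) ∧ ¬z) ∧ ¬w)) ∨ (((x ∧ y) ∧ z) ∧ ¬w)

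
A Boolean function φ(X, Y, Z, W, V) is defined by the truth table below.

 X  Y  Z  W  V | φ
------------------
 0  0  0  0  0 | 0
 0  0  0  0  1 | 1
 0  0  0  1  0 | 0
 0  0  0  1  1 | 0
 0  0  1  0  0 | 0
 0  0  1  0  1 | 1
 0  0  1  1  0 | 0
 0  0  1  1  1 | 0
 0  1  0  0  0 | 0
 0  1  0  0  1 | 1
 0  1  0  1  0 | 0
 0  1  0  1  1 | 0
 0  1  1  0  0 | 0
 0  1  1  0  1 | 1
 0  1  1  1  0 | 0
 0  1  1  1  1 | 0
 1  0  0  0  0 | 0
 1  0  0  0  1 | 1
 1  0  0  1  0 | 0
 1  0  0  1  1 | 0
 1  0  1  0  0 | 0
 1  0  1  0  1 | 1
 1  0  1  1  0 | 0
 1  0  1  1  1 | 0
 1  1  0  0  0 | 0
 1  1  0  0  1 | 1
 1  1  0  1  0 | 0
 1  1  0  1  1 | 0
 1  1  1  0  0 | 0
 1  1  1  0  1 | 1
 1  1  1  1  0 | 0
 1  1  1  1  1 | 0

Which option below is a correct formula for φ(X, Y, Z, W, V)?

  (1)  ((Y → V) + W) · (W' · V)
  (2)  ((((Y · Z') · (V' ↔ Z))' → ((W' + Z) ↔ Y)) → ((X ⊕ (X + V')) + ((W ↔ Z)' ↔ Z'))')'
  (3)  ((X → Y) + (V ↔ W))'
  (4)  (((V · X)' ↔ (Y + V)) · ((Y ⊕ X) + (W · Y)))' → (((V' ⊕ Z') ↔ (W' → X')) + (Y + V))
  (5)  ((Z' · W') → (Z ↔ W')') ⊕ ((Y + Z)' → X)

(2): at (0,0,0,0,1) it gives 0, but φ = 1 — eliminated.
(3): at (0,0,0,0,1) it gives 0, but φ = 1 — eliminated.
(4): at (0,0,0,1,1) it gives 1, but φ = 0 — eliminated.
(5): at (0,0,0,0,0) it gives 1, but φ = 0 — eliminated.
Only (1) survives; checking it on all 32 rows confirms it matches φ.

1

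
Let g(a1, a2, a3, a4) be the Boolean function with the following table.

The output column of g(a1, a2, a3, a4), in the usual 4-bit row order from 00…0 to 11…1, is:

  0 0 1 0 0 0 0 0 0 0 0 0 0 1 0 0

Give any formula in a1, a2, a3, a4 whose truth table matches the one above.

g(a1, a2, a3, a4) = (((¬a1 ∧ ¬a2) ∧ a3) ∧ ¬a4) ∨ (((a1 ∧ a2) ∧ ¬a3) ∧ a4)

Collect the rows where g=1 — (0,0,1,0), (1,1,0,1) — and write one minterm per row: ¬a1·¬a2·a3·¬a4, a1·a2·¬a3·a4. Their union (logical OR) reproduces the table exactly.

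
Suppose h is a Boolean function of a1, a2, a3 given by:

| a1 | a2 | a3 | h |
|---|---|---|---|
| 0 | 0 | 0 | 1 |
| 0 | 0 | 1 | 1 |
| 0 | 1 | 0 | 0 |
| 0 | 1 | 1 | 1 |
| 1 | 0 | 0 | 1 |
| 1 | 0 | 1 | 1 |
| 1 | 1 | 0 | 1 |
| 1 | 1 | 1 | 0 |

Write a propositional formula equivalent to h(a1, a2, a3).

h is 0 on only 2 rows — (0,1,0), (1,1,1). Writing each as a minterm (¬a1·a2·¬a3, a1·a2·a3) and OR-ing them characterizes exactly where h=0, so h is the negation of that disjunction.

h(a1, a2, a3) = ¬(((¬a1 ∧ a2) ∧ ¬a3) ∨ ((a1 ∧ a2) ∧ a3))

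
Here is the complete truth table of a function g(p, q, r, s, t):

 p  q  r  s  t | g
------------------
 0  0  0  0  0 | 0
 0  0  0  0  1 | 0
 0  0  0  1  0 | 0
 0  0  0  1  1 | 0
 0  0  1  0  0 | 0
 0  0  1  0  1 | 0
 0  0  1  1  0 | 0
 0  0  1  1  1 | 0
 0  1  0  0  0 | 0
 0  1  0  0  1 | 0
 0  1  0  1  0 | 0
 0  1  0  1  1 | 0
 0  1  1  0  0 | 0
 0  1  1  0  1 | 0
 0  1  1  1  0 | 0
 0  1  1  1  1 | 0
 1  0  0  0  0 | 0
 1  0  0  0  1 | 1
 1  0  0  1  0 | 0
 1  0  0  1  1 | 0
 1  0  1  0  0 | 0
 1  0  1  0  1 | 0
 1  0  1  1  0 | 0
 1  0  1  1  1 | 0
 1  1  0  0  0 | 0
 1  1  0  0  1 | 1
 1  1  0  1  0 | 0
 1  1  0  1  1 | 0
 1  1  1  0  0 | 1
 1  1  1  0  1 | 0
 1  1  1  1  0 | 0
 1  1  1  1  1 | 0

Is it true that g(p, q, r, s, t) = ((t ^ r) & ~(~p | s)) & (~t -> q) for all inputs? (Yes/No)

Check the formula against g row by row:
  p=0, q=0, r=0, s=0, t=0: formula gives 0, g = 0 ✓
  p=0, q=0, r=0, s=0, t=1: formula gives 0, g = 0 ✓
  p=0, q=0, r=0, s=1, t=0: formula gives 0, g = 0 ✓
  p=0, q=0, r=0, s=1, t=1: formula gives 0, g = 0 ✓
  … (the remaining 28 rows also agree.)
No disagreement on any input; they are logically equivalent.

Yes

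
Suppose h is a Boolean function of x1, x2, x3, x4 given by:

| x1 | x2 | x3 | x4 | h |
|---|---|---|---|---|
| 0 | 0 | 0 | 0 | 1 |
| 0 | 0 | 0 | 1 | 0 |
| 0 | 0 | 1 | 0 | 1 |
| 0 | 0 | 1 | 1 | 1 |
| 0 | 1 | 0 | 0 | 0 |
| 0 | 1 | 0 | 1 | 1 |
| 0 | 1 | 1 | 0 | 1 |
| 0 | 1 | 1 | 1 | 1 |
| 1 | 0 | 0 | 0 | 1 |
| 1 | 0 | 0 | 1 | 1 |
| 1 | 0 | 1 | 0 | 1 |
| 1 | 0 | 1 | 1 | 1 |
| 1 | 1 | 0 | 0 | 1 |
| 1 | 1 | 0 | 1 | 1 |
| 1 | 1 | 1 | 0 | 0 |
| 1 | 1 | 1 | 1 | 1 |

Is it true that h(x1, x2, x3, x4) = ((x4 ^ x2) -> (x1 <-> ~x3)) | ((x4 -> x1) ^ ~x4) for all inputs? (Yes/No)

Yes

Check the formula against h row by row:
  x1=0, x2=0, x3=0, x4=0: formula gives 1, h = 1 ✓
  x1=0, x2=0, x3=0, x4=1: formula gives 0, h = 0 ✓
  x1=0, x2=0, x3=1, x4=0: formula gives 1, h = 1 ✓
  x1=0, x2=0, x3=1, x4=1: formula gives 1, h = 1 ✓
  …and likewise for the remaining 12 rows.
All 16 rows match — the expression computes h exactly.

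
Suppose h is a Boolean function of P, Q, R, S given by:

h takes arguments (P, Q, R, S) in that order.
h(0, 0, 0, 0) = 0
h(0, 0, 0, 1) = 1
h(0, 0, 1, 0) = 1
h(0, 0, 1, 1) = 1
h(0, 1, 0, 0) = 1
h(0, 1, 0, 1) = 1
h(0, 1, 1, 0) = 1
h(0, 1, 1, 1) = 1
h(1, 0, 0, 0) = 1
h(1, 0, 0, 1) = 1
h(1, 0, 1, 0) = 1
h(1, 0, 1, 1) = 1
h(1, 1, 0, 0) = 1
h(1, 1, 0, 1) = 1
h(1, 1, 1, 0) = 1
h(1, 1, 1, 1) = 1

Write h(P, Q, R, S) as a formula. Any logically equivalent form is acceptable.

h(P, Q, R, S) = ((P + Q) + R) + S

The output is 1 whenever at least one input is 1 — the OR of all inputs.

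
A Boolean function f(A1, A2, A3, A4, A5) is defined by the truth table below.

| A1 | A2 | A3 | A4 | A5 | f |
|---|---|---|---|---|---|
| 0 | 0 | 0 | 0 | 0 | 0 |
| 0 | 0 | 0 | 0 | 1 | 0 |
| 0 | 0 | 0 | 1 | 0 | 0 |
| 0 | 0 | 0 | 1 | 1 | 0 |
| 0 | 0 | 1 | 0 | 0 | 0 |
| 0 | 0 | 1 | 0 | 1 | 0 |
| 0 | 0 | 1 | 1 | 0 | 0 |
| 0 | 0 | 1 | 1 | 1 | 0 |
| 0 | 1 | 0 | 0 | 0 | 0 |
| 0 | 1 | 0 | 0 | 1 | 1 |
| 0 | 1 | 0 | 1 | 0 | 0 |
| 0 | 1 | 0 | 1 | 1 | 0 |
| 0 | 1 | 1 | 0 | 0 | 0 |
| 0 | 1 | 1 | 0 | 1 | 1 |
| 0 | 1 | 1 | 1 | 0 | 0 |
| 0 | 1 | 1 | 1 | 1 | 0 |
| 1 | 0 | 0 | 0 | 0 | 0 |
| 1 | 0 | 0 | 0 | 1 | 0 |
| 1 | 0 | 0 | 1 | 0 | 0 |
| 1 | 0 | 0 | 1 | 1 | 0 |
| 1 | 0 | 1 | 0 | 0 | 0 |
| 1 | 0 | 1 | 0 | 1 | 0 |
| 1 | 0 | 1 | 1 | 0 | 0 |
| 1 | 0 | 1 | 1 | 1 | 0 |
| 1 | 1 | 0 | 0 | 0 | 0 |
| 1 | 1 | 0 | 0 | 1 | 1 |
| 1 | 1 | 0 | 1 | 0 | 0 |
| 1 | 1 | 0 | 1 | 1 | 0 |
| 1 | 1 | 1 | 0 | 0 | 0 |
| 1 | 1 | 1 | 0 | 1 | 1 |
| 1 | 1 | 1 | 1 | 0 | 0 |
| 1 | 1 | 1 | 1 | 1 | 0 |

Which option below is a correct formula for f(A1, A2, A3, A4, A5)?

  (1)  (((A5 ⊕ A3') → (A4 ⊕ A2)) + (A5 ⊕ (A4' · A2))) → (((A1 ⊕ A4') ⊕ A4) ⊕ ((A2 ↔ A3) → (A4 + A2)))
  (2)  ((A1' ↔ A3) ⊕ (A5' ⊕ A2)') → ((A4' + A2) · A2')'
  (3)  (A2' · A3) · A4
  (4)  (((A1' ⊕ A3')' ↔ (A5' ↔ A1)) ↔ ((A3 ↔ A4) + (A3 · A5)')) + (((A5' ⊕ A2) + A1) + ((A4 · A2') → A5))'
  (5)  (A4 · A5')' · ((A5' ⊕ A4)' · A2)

(1) fails at (0,0,0,0,0): the formula yields 1, f is 0.
(2) fails at (0,0,0,0,0): the formula yields 1, f is 0.
(3) fails at (0,0,1,1,0): the formula yields 1, f is 0.
(4) fails at (0,0,0,0,1): the formula yields 1, f is 0.
That leaves (5). Evaluating it on every row reproduces the table of f exactly.

5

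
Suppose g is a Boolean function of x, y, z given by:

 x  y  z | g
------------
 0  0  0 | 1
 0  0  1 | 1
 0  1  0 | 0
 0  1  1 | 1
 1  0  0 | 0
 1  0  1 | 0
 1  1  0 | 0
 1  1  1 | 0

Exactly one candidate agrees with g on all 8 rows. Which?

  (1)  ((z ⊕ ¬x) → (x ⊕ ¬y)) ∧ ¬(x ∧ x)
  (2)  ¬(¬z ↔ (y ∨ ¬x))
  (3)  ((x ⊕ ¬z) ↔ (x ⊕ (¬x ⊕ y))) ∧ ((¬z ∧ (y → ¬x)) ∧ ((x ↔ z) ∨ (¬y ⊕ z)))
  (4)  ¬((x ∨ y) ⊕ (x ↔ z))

1

(2) fails at (0,0,0): the formula yields 0, g is 1.
(3) fails at (0,0,1): the formula yields 0, g is 1.
(4) fails at (0,0,0): the formula yields 0, g is 1.
That leaves (1). Evaluating it on every row reproduces the table of g exactly.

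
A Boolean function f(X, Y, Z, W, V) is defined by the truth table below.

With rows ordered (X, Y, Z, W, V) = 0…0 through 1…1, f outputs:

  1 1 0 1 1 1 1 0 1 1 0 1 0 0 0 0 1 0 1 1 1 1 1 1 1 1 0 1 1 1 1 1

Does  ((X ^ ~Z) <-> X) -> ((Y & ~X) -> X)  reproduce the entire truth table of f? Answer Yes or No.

Evaluate ((X ^ ~Z) <-> X) -> ((Y & ~X) -> X) on each row and compare to f:
  X=0, Y=0, Z=0, W=0, V=0: formula gives 1, f = 1 ✓
  X=0, Y=0, Z=0, W=0, V=1: formula gives 1, f = 1 ✓
  X=0, Y=0, Z=0, W=1, V=0: formula gives 1, but f = 0 ✗
Since they disagree at (0,0,0,1,0), the expression is not a correct formula for f.

No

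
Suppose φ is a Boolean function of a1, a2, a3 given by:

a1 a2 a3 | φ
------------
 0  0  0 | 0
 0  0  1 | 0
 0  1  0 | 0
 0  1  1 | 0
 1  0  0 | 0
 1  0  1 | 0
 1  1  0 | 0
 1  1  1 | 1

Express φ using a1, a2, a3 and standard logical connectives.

φ(a1, a2, a3) = (a1 ∧ a2) ∧ a3

Only row (1,1,1) gives 1. That row's minterm a1·a2·a3 is φ directly.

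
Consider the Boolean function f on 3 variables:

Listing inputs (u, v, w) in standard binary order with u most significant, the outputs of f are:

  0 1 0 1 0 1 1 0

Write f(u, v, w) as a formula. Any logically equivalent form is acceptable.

f(u, v, w) = ((((~u & ~v) & w) | ((~u & v) & w)) | ((u & ~v) & w)) | ((u & v) & ~w)

Collect the rows where f=1 — (0,0,1), (0,1,1), (1,0,1), (1,1,0) — and write one minterm per row: ¬u·¬v·w, ¬u·v·w, u·¬v·w, u·v·¬w. Their union (logical OR) reproduces the table exactly.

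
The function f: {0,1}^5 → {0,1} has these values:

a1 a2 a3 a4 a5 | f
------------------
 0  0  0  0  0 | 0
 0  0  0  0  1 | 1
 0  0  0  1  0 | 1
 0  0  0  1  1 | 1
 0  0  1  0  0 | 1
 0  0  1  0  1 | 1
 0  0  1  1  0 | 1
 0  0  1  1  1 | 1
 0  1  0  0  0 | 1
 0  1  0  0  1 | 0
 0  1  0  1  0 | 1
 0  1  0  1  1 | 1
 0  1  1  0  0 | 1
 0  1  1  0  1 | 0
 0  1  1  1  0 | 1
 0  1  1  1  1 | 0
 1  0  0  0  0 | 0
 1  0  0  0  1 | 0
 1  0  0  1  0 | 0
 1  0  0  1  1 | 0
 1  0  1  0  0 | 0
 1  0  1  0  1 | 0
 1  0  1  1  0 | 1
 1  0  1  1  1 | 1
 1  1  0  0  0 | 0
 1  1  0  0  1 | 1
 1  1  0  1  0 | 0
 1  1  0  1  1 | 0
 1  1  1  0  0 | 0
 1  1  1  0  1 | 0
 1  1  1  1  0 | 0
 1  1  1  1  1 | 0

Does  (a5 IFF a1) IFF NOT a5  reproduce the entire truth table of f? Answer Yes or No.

Test each input against both f and the formula:
  a1=0, a2=0, a3=0, a4=0, a5=0: formula gives 1, but f = 0 ✗
Since they disagree at (0,0,0,0,0), the expression is not a correct formula for f.

No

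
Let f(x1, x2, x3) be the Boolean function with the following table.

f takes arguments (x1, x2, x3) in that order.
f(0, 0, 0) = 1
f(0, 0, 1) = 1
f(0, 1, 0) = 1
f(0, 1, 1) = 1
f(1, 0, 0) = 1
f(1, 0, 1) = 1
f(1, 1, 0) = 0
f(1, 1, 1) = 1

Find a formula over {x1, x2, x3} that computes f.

f(x1, x2, x3) = ~((x1 & x2) & ~x3)

Only row (1,1,0) gives 0. So f is 1 everywhere except there — the complement of the minterm x1·x2·¬x3.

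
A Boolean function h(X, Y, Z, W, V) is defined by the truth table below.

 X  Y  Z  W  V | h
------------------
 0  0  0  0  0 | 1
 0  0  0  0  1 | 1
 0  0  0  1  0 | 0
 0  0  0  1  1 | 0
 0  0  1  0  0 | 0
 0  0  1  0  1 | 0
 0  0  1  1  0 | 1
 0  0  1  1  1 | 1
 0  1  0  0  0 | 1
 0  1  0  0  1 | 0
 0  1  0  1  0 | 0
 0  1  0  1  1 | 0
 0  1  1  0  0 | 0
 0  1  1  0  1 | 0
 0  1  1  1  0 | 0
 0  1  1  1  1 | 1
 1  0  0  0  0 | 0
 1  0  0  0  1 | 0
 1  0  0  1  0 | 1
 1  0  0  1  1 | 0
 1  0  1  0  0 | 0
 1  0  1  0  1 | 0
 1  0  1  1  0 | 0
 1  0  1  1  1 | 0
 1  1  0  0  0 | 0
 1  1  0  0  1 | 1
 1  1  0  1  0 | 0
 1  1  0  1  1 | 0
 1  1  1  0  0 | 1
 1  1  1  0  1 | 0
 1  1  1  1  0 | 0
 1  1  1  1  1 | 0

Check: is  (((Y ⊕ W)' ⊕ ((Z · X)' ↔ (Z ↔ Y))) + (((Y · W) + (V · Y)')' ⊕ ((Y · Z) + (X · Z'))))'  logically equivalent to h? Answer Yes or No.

No

Test each input against both h and the formula:
  X=0, Y=0, Z=0, W=0, V=0: formula gives 1, h = 1 ✓
  X=0, Y=0, Z=0, W=0, V=1: formula gives 1, h = 1 ✓
  X=0, Y=0, Z=0, W=1, V=0: formula gives 0, h = 0 ✓
  X=0, Y=0, Z=0, W=1, V=1: formula gives 0, h = 0 ✓
  …
  X=0, Y=1, Z=1, W=1, V=1: formula gives 0, but h = 1 ✗
A single disagreement suffices: at (0,1,1,1,1) they differ, so the formula does not compute h.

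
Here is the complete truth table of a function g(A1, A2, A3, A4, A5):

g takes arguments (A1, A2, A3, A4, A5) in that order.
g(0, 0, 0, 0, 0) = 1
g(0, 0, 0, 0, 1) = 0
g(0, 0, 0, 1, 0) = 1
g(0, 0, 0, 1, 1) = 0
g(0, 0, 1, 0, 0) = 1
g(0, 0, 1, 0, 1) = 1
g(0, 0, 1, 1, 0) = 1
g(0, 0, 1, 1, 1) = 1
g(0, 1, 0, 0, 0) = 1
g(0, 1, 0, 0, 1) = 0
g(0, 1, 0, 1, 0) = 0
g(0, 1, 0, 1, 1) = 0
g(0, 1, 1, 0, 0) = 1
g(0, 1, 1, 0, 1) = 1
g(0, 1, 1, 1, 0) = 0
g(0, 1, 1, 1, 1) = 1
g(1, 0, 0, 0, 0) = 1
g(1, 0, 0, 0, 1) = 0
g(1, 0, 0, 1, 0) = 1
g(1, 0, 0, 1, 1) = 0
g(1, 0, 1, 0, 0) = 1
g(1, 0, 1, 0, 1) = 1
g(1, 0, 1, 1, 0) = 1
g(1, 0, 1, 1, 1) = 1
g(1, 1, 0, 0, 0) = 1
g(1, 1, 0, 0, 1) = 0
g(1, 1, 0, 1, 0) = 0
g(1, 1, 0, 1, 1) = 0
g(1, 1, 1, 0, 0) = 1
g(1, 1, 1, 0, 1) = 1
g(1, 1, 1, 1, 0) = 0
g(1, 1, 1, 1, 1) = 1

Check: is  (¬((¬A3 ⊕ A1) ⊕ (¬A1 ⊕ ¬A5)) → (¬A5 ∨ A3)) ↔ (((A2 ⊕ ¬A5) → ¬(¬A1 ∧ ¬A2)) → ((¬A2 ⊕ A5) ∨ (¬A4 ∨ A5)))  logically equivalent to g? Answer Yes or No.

Test each input against both g and the formula:
  A1=0, A2=0, A3=0, A4=0, A5=0: formula gives 1, g = 1 ✓
  A1=0, A2=0, A3=0, A4=0, A5=1: formula gives 0, g = 0 ✓
  A1=0, A2=0, A3=0, A4=1, A5=0: formula gives 1, g = 1 ✓
  A1=0, A2=0, A3=0, A4=1, A5=1: formula gives 0, g = 0 ✓
  … (the remaining 28 rows also agree.)
All 32 rows match — the expression computes g exactly.

Yes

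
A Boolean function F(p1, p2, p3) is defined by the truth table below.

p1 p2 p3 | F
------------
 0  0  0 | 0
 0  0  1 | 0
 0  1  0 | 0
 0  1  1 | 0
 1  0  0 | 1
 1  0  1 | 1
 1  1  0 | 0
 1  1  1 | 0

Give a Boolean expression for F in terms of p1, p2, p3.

F(p1, p2, p3) = ((p1 ∧ ¬p2) ∧ ¬p3) ∨ ((p1 ∧ ¬p2) ∧ p3)

F=1 on 2 inputs: (1,0,0), (1,0,1). Reading each as a conjunction of literals (p1·¬p2·¬p3, p1·¬p2·p3) and taking the OR gives the canonical DNF.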